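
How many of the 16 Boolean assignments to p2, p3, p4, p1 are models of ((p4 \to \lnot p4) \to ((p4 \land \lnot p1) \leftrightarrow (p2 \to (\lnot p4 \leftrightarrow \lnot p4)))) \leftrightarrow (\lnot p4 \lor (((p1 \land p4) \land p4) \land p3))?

2

Initial set: {(((p4 \to \lnot p4) \to ((p4 \land \lnot p1) \leftrightarrow (p2 \to (\lnot p4 \leftrightarrow \lnot p4)))) \leftrightarrow (\lnot p4 \lor (((p1 \land p4) \land p4) \land p3)))}.
(((p4 \to \lnot p4) \to ((p4 \land \lnot p1) \leftrightarrow (p2 \to (\lnot p4 \leftrightarrow \lnot p4)))) \leftrightarrow (\lnot p4 \lor (((p1 \land p4) \land p4) \land p3))): β-rule — branch into ((p4 \to \lnot p4) \to ((p4 \land \lnot p1) \leftrightarrow (p2 \to (\lnot p4 \leftrightarrow \lnot p4)))), (\lnot p4 \lor (((p1 \land p4) \land p4) \land p3))  //  \lnot ((p4 \to \lnot p4) \to ((p4 \land \lnot p1) \leftrightarrow (p2 \to (\lnot p4 \leftrightarrow \lnot p4)))), \lnot (\lnot p4 \lor (((p1 \land p4) \land p4) \land p3)).
  branch 1 (add ((p4 \to \lnot p4) \to ((p4 \land \lnot p1) \leftrightarrow (p2 \to (\lnot p4 \leftrightarrow \lnot p4)))), (\lnot p4 \lor (((p1 \land p4) \land p4) \land p3))):
    ((p4 \to \lnot p4) \to ((p4 \land \lnot p1) \leftrightarrow (p2 \to (\lnot p4 \leftrightarrow \lnot p4)))): β-rule — branch into \lnot (p4 \to \lnot p4)  //  ((p4 \land \lnot p1) \leftrightarrow (p2 \to (\lnot p4 \leftrightarrow \lnot p4))).
      branch 1.1 (add \lnot (p4 \to \lnot p4)):
        \lnot (p4 \to \lnot p4): α-rule — add p4, \lnot \lnot p4.
        (\lnot p4 \lor (((p1 \land p4) \land p4) \land p3)): β-rule — branch into \lnot p4  //  (((p1 \land p4) \land p4) \land p3).
          branch 1.1.1 (add \lnot p4):
            × closes — contains both p4 and \lnot p4.
          branch 1.1.2 (add (((p1 \land p4) \land p4) \land p3)):
            (((p1 \land p4) \land p4) \land p3): α-rule — add ((p1 \land p4) \land p4), p3.
            ((p1 \land p4) \land p4): α-rule — add (p1 \land p4), p4.
            (p1 \land p4): α-rule — add p1, p4.
            ○ open, literals {p1=T, p3=T, p4=T}.
      branch 1.2 (add ((p4 \land \lnot p1) \leftrightarrow (p2 \to (\lnot p4 \leftrightarrow \lnot p4)))):
        (\lnot p4 \lor (((p1 \land p4) \land p4) \land p3)): β-rule — branch into \lnot p4  //  (((p1 \land p4) \land p4) \land p3).
          branch 1.2.1 (add \lnot p4):
            ((p4 \land \lnot p1) \leftrightarrow (p2 \to (\lnot p4 \leftrightarrow \lnot p4))): β-rule — branch into (p4 \land \lnot p1), (p2 \to (\lnot p4 \leftrightarrow \lnot p4))  //  \lnot (p4 \land \lnot p1), \lnot (p2 \to (\lnot p4 \leftrightarrow \lnot p4)).
              branch 1.2.1.1 (add (p4 \land \lnot p1), (p2 \to (\lnot p4 \leftrightarrow \lnot p4))):
                (p4 \land \lnot p1): α-rule — add p4, \lnot p1.
                × closes — contains both p4 and \lnot p4.
              branch 1.2.1.2 (add \lnot (p4 \land \lnot p1), \lnot (p2 \to (\lnot p4 \leftrightarrow \lnot p4))):
                \lnot (p2 \to (\lnot p4 \leftrightarrow \lnot p4)): α-rule — add p2, \lnot (\lnot p4 \leftrightarrow \lnot p4).
                \lnot (p4 \land \lnot p1): β-rule — branch into \lnot p4  //  \lnot \lnot p1.
                  branch 1.2.1.2.1 (add \lnot p4):
                    \lnot (\lnot p4 \leftrightarrow \lnot p4): β-rule — branch into \lnot p4, \lnot \lnot p4  //  \lnot \lnot p4, \lnot p4.
                      branch 1.2.1.2.1.1 (add \lnot p4, \lnot \lnot p4):
                        × closes — contains both p4 and \lnot p4.
                      branch 1.2.1.2.1.2 (add \lnot \lnot p4, \lnot p4):
                        × closes — contains both p4 and \lnot p4.
                  branch 1.2.1.2.2 (add \lnot \lnot p1):
                    \lnot (\lnot p4 \leftrightarrow \lnot p4): β-rule — branch into \lnot p4, \lnot \lnot p4  //  \lnot \lnot p4, \lnot p4.
                      branch 1.2.1.2.2.1 (add \lnot p4, \lnot \lnot p4):
                        × closes — contains both p4 and \lnot p4.
                      branch 1.2.1.2.2.2 (add \lnot \lnot p4, \lnot p4):
                        × closes — contains both p4 and \lnot p4.
          branch 1.2.2 (add (((p1 \land p4) \land p4) \land p3)):
            (((p1 \land p4) \land p4) \land p3): α-rule — add ((p1 \land p4) \land p4), p3.
            ((p1 \land p4) \land p4): α-rule — add (p1 \land p4), p4.
            (p1 \land p4): α-rule — add p1, p4.
            ((p4 \land \lnot p1) \leftrightarrow (p2 \to (\lnot p4 \leftrightarrow \lnot p4))): β-rule — branch into (p4 \land \lnot p1), (p2 \to (\lnot p4 \leftrightarrow \lnot p4))  //  \lnot (p4 \land \lnot p1), \lnot (p2 \to (\lnot p4 \leftrightarrow \lnot p4)).
              branch 1.2.2.1 (add (p4 \land \lnot p1), (p2 \to (\lnot p4 \leftrightarrow \lnot p4))):
                (p4 \land \lnot p1): α-rule — add p4, \lnot p1.
                × closes — contains both p1 and \lnot p1.
              branch 1.2.2.2 (add \lnot (p4 \land \lnot p1), \lnot (p2 \to (\lnot p4 \leftrightarrow \lnot p4))):
                \lnot (p2 \to (\lnot p4 \leftrightarrow \lnot p4)): α-rule — add p2, \lnot (\lnot p4 \leftrightarrow \lnot p4).
                \lnot (p4 \land \lnot p1): β-rule — branch into \lnot p4  //  \lnot \lnot p1.
                  branch 1.2.2.2.1 (add \lnot p4):
                    × closes — contains both p4 and \lnot p4.
                  branch 1.2.2.2.2 (add \lnot \lnot p1):
                    \lnot (\lnot p4 \leftrightarrow \lnot p4): β-rule — branch into \lnot p4, \lnot \lnot p4  //  \lnot \lnot p4, \lnot p4.
                      branch 1.2.2.2.2.1 (add \lnot p4, \lnot \lnot p4):
                        × closes — contains both p4 and \lnot p4.
                      branch 1.2.2.2.2.2 (add \lnot \lnot p4, \lnot p4):
                        × closes — contains both p4 and \lnot p4.
  branch 2 (add \lnot ((p4 \to \lnot p4) \to ((p4 \land \lnot p1) \leftrightarrow (p2 \to (\lnot p4 \leftrightarrow \lnot p4)))), \lnot (\lnot p4 \lor (((p1 \land p4) \land p4) \land p3))):
    \lnot ((p4 \to \lnot p4) \to ((p4 \land \lnot p1) \leftrightarrow (p2 \to (\lnot p4 \leftrightarrow \lnot p4)))): α-rule — add (p4 \to \lnot p4), \lnot ((p4 \land \lnot p1) \leftrightarrow (p2 \to (\lnot p4 \leftrightarrow \lnot p4))).
    \lnot (\lnot p4 \lor (((p1 \land p4) \land p4) \land p3)): α-rule — add \lnot \lnot p4, \lnot (((p1 \land p4) \land p4) \land p3).
    (p4 \to \lnot p4): β-rule — branch into \lnot p4  //  \lnot p4.
      branch 2.1 (add \lnot p4):
        × closes — contains both p4 and \lnot p4.
      branch 2.2 (add \lnot p4):
        × closes — contains both p4 and \lnot p4.
12 branches closed, 1 open.
Each open branch fixes some atoms; the unmentioned ones are free. Counting distinct full assignments: branch {p1=T, p3=T, p4=T} (p2) contributes 2 new. Total: 2.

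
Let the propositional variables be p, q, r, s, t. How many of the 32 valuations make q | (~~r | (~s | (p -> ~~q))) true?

30

Initial set: {(q | (~~r | (~s | (p -> ~~q))))}.
(q | (~~r | (~s | (p -> ~~q)))): β-rule — branch into q  //  (~~r | (~s | (p -> ~~q))).
  branch 1 (add q):
    ○ open, literals {q=true}.
  branch 2 (add (~~r | (~s | (p -> ~~q)))):
    (~~r | (~s | (p -> ~~q))): β-rule — branch into ~~r  //  (~s | (p -> ~~q)).
      branch 2.1 (add ~~r):
        ~~r: drop double negation, giving r.
        ○ open, literals {r=true}.
      branch 2.2 (add (~s | (p -> ~~q))):
        (~s | (p -> ~~q)): β-rule — branch into ~s  //  (p -> ~~q).
          branch 2.2.1 (add ~s):
            ○ open, literals {s=false}.
          branch 2.2.2 (add (p -> ~~q)):
            (p -> ~~q): β-rule — branch into ~p  //  ~~q.
              branch 2.2.2.1 (add ~p):
                ○ open, literals {p=false}.
              branch 2.2.2.2 (add ~~q):
                ~~q: drop double negation, giving q.
                ○ open, literals {q=true}.
0 branches closed, 5 open.
Each open branch fixes some atoms; the unmentioned ones are free. Counting distinct full assignments: branch {q=true} (p, r, s, t) contributes 16 new; branch {r=true} (p, q, s, t) contributes 8 new; branch {s=false} (p, q, r, t) contributes 4 new; branch {p=false} (q, r, s, t) contributes 2 new; branch {q=true} (p, r, s, t) contributes 0 new. Total: 30.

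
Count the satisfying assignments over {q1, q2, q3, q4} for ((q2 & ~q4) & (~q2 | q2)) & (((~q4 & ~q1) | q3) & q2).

Initial set: {T (((q2 & ~q4) & (~q2 | q2)) & (((~q4 & ~q1) | q3) & q2))}.
T (((q2 & ~q4) & (~q2 | q2)) & (((~q4 & ~q1) | q3) & q2)): α-rule — add T ((q2 & ~q4) & (~q2 | q2)), T (((~q4 & ~q1) | q3) & q2).
T ((q2 & ~q4) & (~q2 | q2)): α-rule — add T (q2 & ~q4), T (~q2 | q2).
T (((~q4 & ~q1) | q3) & q2): α-rule — add T ((~q4 & ~q1) | q3), T q2.
T (q2 & ~q4): α-rule — add T q2, T ~q4.
T (~q2 | q2): β-rule — branch into T ~q2  //  T q2.
  branch 1 (add T ~q2):
    × closes — contains both q2 and ~q2.
  branch 2 (add T q2):
    T ((~q4 & ~q1) | q3): β-rule — branch into T (~q4 & ~q1)  //  T q3.
      branch 2.1 (add T (~q4 & ~q1)):
        T (~q4 & ~q1): α-rule — add T ~q4, T ~q1.
        ○ open, literals {q1=F, q2=T, q4=F}.
      branch 2.2 (add T q3):
        ○ open, literals {q2=T, q3=T, q4=F}.
1 branch closed, 2 open.
Each open branch fixes some atoms; the unmentioned ones are free. Counting distinct full assignments: branch {q1=F, q2=T, q4=F} (q3) contributes 2 new; branch {q2=T, q3=T, q4=F} (q1) contributes 1 new. Total: 3.

3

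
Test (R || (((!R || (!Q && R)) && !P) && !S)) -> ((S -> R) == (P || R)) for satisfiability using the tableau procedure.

Satisfiable

Initial set: {((R || (((!R || (!Q && R)) && !P) && !S)) -> ((S -> R) == (P || R)))}.
((R || (((!R || (!Q && R)) && !P) && !S)) -> ((S -> R) == (P || R))): β-rule — branch into !(R || (((!R || (!Q && R)) && !P) && !S))  //  ((S -> R) == (P || R)).
  branch 1 (add !(R || (((!R || (!Q && R)) && !P) && !S))):
    !(R || (((!R || (!Q && R)) && !P) && !S)): α-rule — add !R, !(((!R || (!Q && R)) && !P) && !S).
    !(((!R || (!Q && R)) && !P) && !S): β-rule — branch into !((!R || (!Q && R)) && !P)  //  !!S.
      branch 1.1 (add !((!R || (!Q && R)) && !P)):
        !((!R || (!Q && R)) && !P): β-rule — branch into !(!R || (!Q && R))  //  !!P.
          branch 1.1.1 (add !(!R || (!Q && R))):
            !(!R || (!Q && R)): α-rule — add !!R, !(!Q && R).
            × closes — contains both R and !R.
          branch 1.1.2 (add !!P):
            ○ open, literals {P=true, R=false}.
      branch 1.2 (add !!S):
        ○ open, literals {R=false, S=true}.
  branch 2 (add ((S -> R) == (P || R))):
    ((S -> R) == (P || R)): β-rule — branch into (S -> R), (P || R)  //  !(S -> R), !(P || R).
      branch 2.1 (add (S -> R), (P || R)):
        (S -> R): β-rule — branch into !S  //  R.
          branch 2.1.1 (add !S):
            (P || R): β-rule — branch into P  //  R.
              branch 2.1.1.1 (add P):
                ○ open, literals {P=true, S=false}.
              branch 2.1.1.2 (add R):
                ○ open, literals {R=true, S=false}.
          branch 2.1.2 (add R):
            (P || R): β-rule — branch into P  //  R.
              branch 2.1.2.1 (add P):
                ○ open, literals {P=true, R=true}.
              branch 2.1.2.2 (add R):
                ○ open, literals {R=true}.
      branch 2.2 (add !(S -> R), !(P || R)):
        !(S -> R): α-rule — add S, !R.
        !(P || R): α-rule — add !P, !R.
        ○ open, literals {P=false, R=false, S=true}.
1 branch closed, 7 open.
An open branch gives a satisfying assignment: P=true, R=false.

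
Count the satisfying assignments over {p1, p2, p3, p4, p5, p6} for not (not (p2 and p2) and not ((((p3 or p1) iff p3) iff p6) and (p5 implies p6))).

46

Initial set: {T not (not (p2 and p2) and not ((((p3 or p1) iff p3) iff p6) and (p5 implies p6)))}.
T not (not (p2 and p2) and not ((((p3 or p1) iff p3) iff p6) and (p5 implies p6))): β-rule — branch into F not (p2 and p2)  //  F not ((((p3 or p1) iff p3) iff p6) and (p5 implies p6)).
  branch 1 (add F not (p2 and p2)):
    F not (p2 and p2): α-rule — add T p2, T p2.
    ○ open, literals {p2=true}.
  branch 2 (add F not ((((p3 or p1) iff p3) iff p6) and (p5 implies p6))):
    F not ((((p3 or p1) iff p3) iff p6) and (p5 implies p6)): α-rule — add T (((p3 or p1) iff p3) iff p6), T (p5 implies p6).
    T (((p3 or p1) iff p3) iff p6): β-rule — branch into T ((p3 or p1) iff p3), T p6  //  F ((p3 or p1) iff p3), F p6.
      branch 2.1 (add T ((p3 or p1) iff p3), T p6):
        T (p5 implies p6): β-rule — branch into F p5  //  T p6.
          branch 2.1.1 (add F p5):
            T ((p3 or p1) iff p3): β-rule — branch into T (p3 or p1), T p3  //  F (p3 or p1), F p3.
              branch 2.1.1.1 (add T (p3 or p1), T p3):
                T (p3 or p1): β-rule — branch into T p3  //  T p1.
                  branch 2.1.1.1.1 (add T p3):
                    ○ open, literals {p3=true, p5=false, p6=true}.
                  branch 2.1.1.1.2 (add T p1):
                    ○ open, literals {p1=true, p3=true, p5=false, p6=true}.
              branch 2.1.1.2 (add F (p3 or p1), F p3):
                F (p3 or p1): α-rule — add F p3, F p1.
                ○ open, literals {p1=false, p3=false, p5=false, p6=true}.
          branch 2.1.2 (add T p6):
            T ((p3 or p1) iff p3): β-rule — branch into T (p3 or p1), T p3  //  F (p3 or p1), F p3.
              branch 2.1.2.1 (add T (p3 or p1), T p3):
                T (p3 or p1): β-rule — branch into T p3  //  T p1.
                  branch 2.1.2.1.1 (add T p3):
                    ○ open, literals {p3=true, p6=true}.
                  branch 2.1.2.1.2 (add T p1):
                    ○ open, literals {p1=true, p3=true, p6=true}.
              branch 2.1.2.2 (add F (p3 or p1), F p3):
                F (p3 or p1): α-rule — add F p3, F p1.
                ○ open, literals {p1=false, p3=false, p6=true}.
      branch 2.2 (add F ((p3 or p1) iff p3), F p6):
        T (p5 implies p6): β-rule — branch into F p5  //  T p6.
          branch 2.2.1 (add F p5):
            F ((p3 or p1) iff p3): β-rule — branch into T (p3 or p1), F p3  //  F (p3 or p1), T p3.
              branch 2.2.1.1 (add T (p3 or p1), F p3):
                T (p3 or p1): β-rule — branch into T p3  //  T p1.
                  branch 2.2.1.1.1 (add T p3):
                    × closes — contains both p3 and not p3.
                  branch 2.2.1.1.2 (add T p1):
                    ○ open, literals {p1=true, p3=false, p5=false, p6=false}.
              branch 2.2.1.2 (add F (p3 or p1), T p3):
                F (p3 or p1): α-rule — add F p3, F p1.
                × closes — contains both p3 and not p3.
          branch 2.2.2 (add T p6):
            × closes — contains both p6 and not p6.
3 branches closed, 8 open.
Each open branch fixes some atoms; the unmentioned ones are free. Counting distinct full assignments: branch {p2=true} (p1, p3, p4, p5, p6) contributes 32 new; branch {p3=true, p5=false, p6=true} (p1, p2, p4) contributes 4 new; branch {p1=true, p3=true, p5=false, p6=true} (p2, p4) contributes 0 new; branch {p1=false, p3=false, p5=false, p6=true} (p2, p4) contributes 2 new; branch {p3=true, p6=true} (p1, p2, p4, p5) contributes 4 new; branch {p1=true, p3=true, p6=true} (p2, p4, p5) contributes 0 new; branch {p1=false, p3=false, p6=true} (p2, p4, p5) contributes 2 new; branch {p1=true, p3=false, p5=false, p6=false} (p2, p4) contributes 2 new. Total: 46.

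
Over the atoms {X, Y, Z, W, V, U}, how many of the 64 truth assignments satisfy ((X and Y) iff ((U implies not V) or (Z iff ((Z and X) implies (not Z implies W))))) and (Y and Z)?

8

Initial set: {(((X and Y) iff ((U implies not V) or (Z iff ((Z and X) implies (not Z implies W))))) and (Y and Z))}.
(((X and Y) iff ((U implies not V) or (Z iff ((Z and X) implies (not Z implies W))))) and (Y and Z)): α-rule — add ((X and Y) iff ((U implies not V) or (Z iff ((Z and X) implies (not Z implies W))))), (Y and Z).
(Y and Z): α-rule — add Y, Z.
((X and Y) iff ((U implies not V) or (Z iff ((Z and X) implies (not Z implies W))))): β-rule — branch into (X and Y), ((U implies not V) or (Z iff ((Z and X) implies (not Z implies W))))  //  not (X and Y), not ((U implies not V) or (Z iff ((Z and X) implies (not Z implies W)))).
  branch 1 (add (X and Y), ((U implies not V) or (Z iff ((Z and X) implies (not Z implies W))))):
    (X and Y): α-rule — add X, Y.
    ((U implies not V) or (Z iff ((Z and X) implies (not Z implies W)))): β-rule — branch into (U implies not V)  //  (Z iff ((Z and X) implies (not Z implies W))).
      branch 1.1 (add (U implies not V)):
        (U implies not V): β-rule — branch into not U  //  not V.
          branch 1.1.1 (add not U):
            ○ open, literals {U=0, X=1, Y=1, Z=1}.
          branch 1.1.2 (add not V):
            ○ open, literals {V=0, X=1, Y=1, Z=1}.
      branch 1.2 (add (Z iff ((Z and X) implies (not Z implies W)))):
        (Z iff ((Z and X) implies (not Z implies W))): β-rule — branch into Z, ((Z and X) implies (not Z implies W))  //  not Z, not ((Z and X) implies (not Z implies W)).
          branch 1.2.1 (add Z, ((Z and X) implies (not Z implies W))):
            ((Z and X) implies (not Z implies W)): β-rule — branch into not (Z and X)  //  (not Z implies W).
              branch 1.2.1.1 (add not (Z and X)):
                not (Z and X): β-rule — branch into not Z  //  not X.
                  branch 1.2.1.1.1 (add not Z):
                    × closes — contains both Z and not Z.
                  branch 1.2.1.1.2 (add not X):
                    × closes — contains both X and not X.
              branch 1.2.1.2 (add (not Z implies W)):
                (not Z implies W): β-rule — branch into not not Z  //  W.
                  branch 1.2.1.2.1 (add not not Z):
                    ○ open, literals {X=1, Y=1, Z=1}.
                  branch 1.2.1.2.2 (add W):
                    ○ open, literals {W=1, X=1, Y=1, Z=1}.
          branch 1.2.2 (add not Z, not ((Z and X) implies (not Z implies W))):
            × closes — contains both Z and not Z.
  branch 2 (add not (X and Y), not ((U implies not V) or (Z iff ((Z and X) implies (not Z implies W))))):
    not ((U implies not V) or (Z iff ((Z and X) implies (not Z implies W)))): α-rule — add not (U implies not V), not (Z iff ((Z and X) implies (not Z implies W))).
    not (U implies not V): α-rule — add U, not not V.
    not (X and Y): β-rule — branch into not X  //  not Y.
      branch 2.1 (add not X):
        not (Z iff ((Z and X) implies (not Z implies W))): β-rule — branch into Z, not ((Z and X) implies (not Z implies W))  //  not Z, ((Z and X) implies (not Z implies W)).
          branch 2.1.1 (add Z, not ((Z and X) implies (not Z implies W))):
            not ((Z and X) implies (not Z implies W)): α-rule — add (Z and X), not (not Z implies W).
            (Z and X): α-rule — add Z, X.
            × closes — contains both X and not X.
          branch 2.1.2 (add not Z, ((Z and X) implies (not Z implies W))):
            × closes — contains both Z and not Z.
      branch 2.2 (add not Y):
        × closes — contains both Y and not Y.
6 branches closed, 4 open.
Each open branch fixes some atoms; the unmentioned ones are free. Counting distinct full assignments: branch {U=0, X=1, Y=1, Z=1} (W, V) contributes 4 new; branch {V=0, X=1, Y=1, Z=1} (W, U) contributes 2 new; branch {X=1, Y=1, Z=1} (W, V, U) contributes 2 new; branch {W=1, X=1, Y=1, Z=1} (V, U) contributes 0 new. Total: 8.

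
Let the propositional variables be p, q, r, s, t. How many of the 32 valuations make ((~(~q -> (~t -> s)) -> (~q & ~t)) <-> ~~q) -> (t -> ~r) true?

28

Initial set: {(((~(~q -> (~t -> s)) -> (~q & ~t)) <-> ~~q) -> (t -> ~r))}.
(((~(~q -> (~t -> s)) -> (~q & ~t)) <-> ~~q) -> (t -> ~r)): β-rule — branch into ~((~(~q -> (~t -> s)) -> (~q & ~t)) <-> ~~q)  //  (t -> ~r).
  branch 1 (add ~((~(~q -> (~t -> s)) -> (~q & ~t)) <-> ~~q)):
    ~((~(~q -> (~t -> s)) -> (~q & ~t)) <-> ~~q): β-rule — branch into (~(~q -> (~t -> s)) -> (~q & ~t)), ~~~q  //  ~(~(~q -> (~t -> s)) -> (~q & ~t)), ~~q.
      branch 1.1 (add (~(~q -> (~t -> s)) -> (~q & ~t)), ~~~q):
        ~~~q: drop double negation, giving ~q.
        (~(~q -> (~t -> s)) -> (~q & ~t)): β-rule — branch into ~~(~q -> (~t -> s))  //  (~q & ~t).
          branch 1.1.1 (add ~~(~q -> (~t -> s))):
            ~~(~q -> (~t -> s)): β-rule — branch into ~~q  //  (~t -> s).
              branch 1.1.1.1 (add ~~q):
                × closes — contains both q and ~q.
              branch 1.1.1.2 (add (~t -> s)):
                (~t -> s): β-rule — branch into ~~t  //  s.
                  branch 1.1.1.2.1 (add ~~t):
                    ○ open, literals {q=F, t=T}.
                  branch 1.1.1.2.2 (add s):
                    ○ open, literals {q=F, s=T}.
          branch 1.1.2 (add (~q & ~t)):
            (~q & ~t): α-rule — add ~q, ~t.
            ○ open, literals {q=F, t=F}.
      branch 1.2 (add ~(~(~q -> (~t -> s)) -> (~q & ~t)), ~~q):
        ~(~(~q -> (~t -> s)) -> (~q & ~t)): α-rule — add ~(~q -> (~t -> s)), ~(~q & ~t).
        ~~q: drop double negation, giving q.
        ~(~q -> (~t -> s)): α-rule — add ~q, ~(~t -> s).
        × closes — contains both q and ~q.
  branch 2 (add (t -> ~r)):
    (t -> ~r): β-rule — branch into ~t  //  ~r.
      branch 2.1 (add ~t):
        ○ open, literals {t=F}.
      branch 2.2 (add ~r):
        ○ open, literals {r=F}.
2 branches closed, 5 open.
Each open branch fixes some atoms; the unmentioned ones are free. Counting distinct full assignments: branch {q=F, t=T} (p, r, s) contributes 8 new; branch {q=F, s=T} (p, r, t) contributes 4 new; branch {q=F, t=F} (p, r, s) contributes 4 new; branch {t=F} (p, q, r, s) contributes 8 new; branch {r=F} (p, q, s, t) contributes 4 new. Total: 28.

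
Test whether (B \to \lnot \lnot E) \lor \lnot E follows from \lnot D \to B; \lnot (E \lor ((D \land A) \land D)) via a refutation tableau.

Yes

Initial set: {(\lnot D \to B); \lnot (E \lor ((D \land A) \land D)); \lnot ((B \to \lnot \lnot E) \lor \lnot E)}.
\lnot (E \lor ((D \land A) \land D)): α-rule — add \lnot E, \lnot ((D \land A) \land D).
\lnot ((B \to \lnot \lnot E) \lor \lnot E): α-rule — add \lnot (B \to \lnot \lnot E), \lnot \lnot E.
× closes — contains both E and \lnot E.
All 1 branch closes.
Every branch closed, so the premises entail the conclusion.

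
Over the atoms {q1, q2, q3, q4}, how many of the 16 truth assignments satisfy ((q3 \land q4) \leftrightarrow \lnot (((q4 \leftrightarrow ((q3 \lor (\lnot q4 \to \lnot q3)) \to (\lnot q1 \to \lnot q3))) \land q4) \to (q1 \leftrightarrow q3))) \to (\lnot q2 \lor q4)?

12

Initial set: {(((q3 \land q4) \leftrightarrow \lnot (((q4 \leftrightarrow ((q3 \lor (\lnot q4 \to \lnot q3)) \to (\lnot q1 \to \lnot q3))) \land q4) \to (q1 \leftrightarrow q3))) \to (\lnot q2 \lor q4))}.
(((q3 \land q4) \leftrightarrow \lnot (((q4 \leftrightarrow ((q3 \lor (\lnot q4 \to \lnot q3)) \to (\lnot q1 \to \lnot q3))) \land q4) \to (q1 \leftrightarrow q3))) \to (\lnot q2 \lor q4)): β-rule — branch into \lnot ((q3 \land q4) \leftrightarrow \lnot (((q4 \leftrightarrow ((q3 \lor (\lnot q4 \to \lnot q3)) \to (\lnot q1 \to \lnot q3))) \land q4) \to (q1 \leftrightarrow q3)))  //  (\lnot q2 \lor q4).
  branch 1 (add \lnot ((q3 \land q4) \leftrightarrow \lnot (((q4 \leftrightarrow ((q3 \lor (\lnot q4 \to \lnot q3)) \to (\lnot q1 \to \lnot q3))) \land q4) \to (q1 \leftrightarrow q3)))):
    \lnot ((q3 \land q4) \leftrightarrow \lnot (((q4 \leftrightarrow ((q3 \lor (\lnot q4 \to \lnot q3)) \to (\lnot q1 \to \lnot q3))) \land q4) \to (q1 \leftrightarrow q3))): β-rule — branch into (q3 \land q4), \lnot \lnot (((q4 \leftrightarrow ((q3 \lor (\lnot q4 \to \lnot q3)) \to (\lnot q1 \to \lnot q3))) \land q4) \to (q1 \leftrightarrow q3))  //  \lnot (q3 \land q4), \lnot (((q4 \leftrightarrow ((q3 \lor (\lnot q4 \to \lnot q3)) \to (\lnot q1 \to \lnot q3))) \land q4) \to (q1 \leftrightarrow q3)).
      branch 1.1 (add (q3 \land q4), \lnot \lnot (((q4 \leftrightarrow ((q3 \lor (\lnot q4 \to \lnot q3)) \to (\lnot q1 \to \lnot q3))) \land q4) \to (q1 \leftrightarrow q3))):
        (q3 \land q4): α-rule — add q3, q4.
        \lnot \lnot (((q4 \leftrightarrow ((q3 \lor (\lnot q4 \to \lnot q3)) \to (\lnot q1 \to \lnot q3))) \land q4) \to (q1 \leftrightarrow q3)): β-rule — branch into \lnot ((q4 \leftrightarrow ((q3 \lor (\lnot q4 \to \lnot q3)) \to (\lnot q1 \to \lnot q3))) \land q4)  //  (q1 \leftrightarrow q3).
          branch 1.1.1 (add \lnot ((q4 \leftrightarrow ((q3 \lor (\lnot q4 \to \lnot q3)) \to (\lnot q1 \to \lnot q3))) \land q4)):
            \lnot ((q4 \leftrightarrow ((q3 \lor (\lnot q4 \to \lnot q3)) \to (\lnot q1 \to \lnot q3))) \land q4): β-rule — branch into \lnot (q4 \leftrightarrow ((q3 \lor (\lnot q4 \to \lnot q3)) \to (\lnot q1 \to \lnot q3)))  //  \lnot q4.
              branch 1.1.1.1 (add \lnot (q4 \leftrightarrow ((q3 \lor (\lnot q4 \to \lnot q3)) \to (\lnot q1 \to \lnot q3)))):
                \lnot (q4 \leftrightarrow ((q3 \lor (\lnot q4 \to \lnot q3)) \to (\lnot q1 \to \lnot q3))): β-rule — branch into q4, \lnot ((q3 \lor (\lnot q4 \to \lnot q3)) \to (\lnot q1 \to \lnot q3))  //  \lnot q4, ((q3 \lor (\lnot q4 \to \lnot q3)) \to (\lnot q1 \to \lnot q3)).
                  branch 1.1.1.1.1 (add q4, \lnot ((q3 \lor (\lnot q4 \to \lnot q3)) \to (\lnot q1 \to \lnot q3))):
                    \lnot ((q3 \lor (\lnot q4 \to \lnot q3)) \to (\lnot q1 \to \lnot q3)): α-rule — add (q3 \lor (\lnot q4 \to \lnot q3)), \lnot (\lnot q1 \to \lnot q3).
                    \lnot (\lnot q1 \to \lnot q3): α-rule — add \lnot q1, \lnot \lnot q3.
                    (q3 \lor (\lnot q4 \to \lnot q3)): β-rule — branch into q3  //  (\lnot q4 \to \lnot q3).
                      branch 1.1.1.1.1.1 (add q3):
                        ○ open, literals {q1=F, q3=T, q4=T}.
                      branch 1.1.1.1.1.2 (add (\lnot q4 \to \lnot q3)):
                        (\lnot q4 \to \lnot q3): β-rule — branch into \lnot \lnot q4  //  \lnot q3.
                          branch 1.1.1.1.1.2.1 (add \lnot \lnot q4):
                            ○ open, literals {q1=F, q3=T, q4=T}.
                          branch 1.1.1.1.1.2.2 (add \lnot q3):
                            × closes — contains both q3 and \lnot q3.
                  branch 1.1.1.1.2 (add \lnot q4, ((q3 \lor (\lnot q4 \to \lnot q3)) \to (\lnot q1 \to \lnot q3))):
                    × closes — contains both q4 and \lnot q4.
              branch 1.1.1.2 (add \lnot q4):
                × closes — contains both q4 and \lnot q4.
          branch 1.1.2 (add (q1 \leftrightarrow q3)):
            (q1 \leftrightarrow q3): β-rule — branch into q1, q3  //  \lnot q1, \lnot q3.
              branch 1.1.2.1 (add q1, q3):
                ○ open, literals {q1=T, q3=T, q4=T}.
              branch 1.1.2.2 (add \lnot q1, \lnot q3):
                × closes — contains both q3 and \lnot q3.
      branch 1.2 (add \lnot (q3 \land q4), \lnot (((q4 \leftrightarrow ((q3 \lor (\lnot q4 \to \lnot q3)) \to (\lnot q1 \to \lnot q3))) \land q4) \to (q1 \leftrightarrow q3))):
        \lnot (((q4 \leftrightarrow ((q3 \lor (\lnot q4 \to \lnot q3)) \to (\lnot q1 \to \lnot q3))) \land q4) \to (q1 \leftrightarrow q3)): α-rule — add ((q4 \leftrightarrow ((q3 \lor (\lnot q4 \to \lnot q3)) \to (\lnot q1 \to \lnot q3))) \land q4), \lnot (q1 \leftrightarrow q3).
        ((q4 \leftrightarrow ((q3 \lor (\lnot q4 \to \lnot q3)) \to (\lnot q1 \to \lnot q3))) \land q4): α-rule — add (q4 \leftrightarrow ((q3 \lor (\lnot q4 \to \lnot q3)) \to (\lnot q1 \to \lnot q3))), q4.
        \lnot (q3 \land q4): β-rule — branch into \lnot q3  //  \lnot q4.
          branch 1.2.1 (add \lnot q3):
            \lnot (q1 \leftrightarrow q3): β-rule — branch into q1, \lnot q3  //  \lnot q1, q3.
              branch 1.2.1.1 (add q1, \lnot q3):
                (q4 \leftrightarrow ((q3 \lor (\lnot q4 \to \lnot q3)) \to (\lnot q1 \to \lnot q3))): β-rule — branch into q4, ((q3 \lor (\lnot q4 \to \lnot q3)) \to (\lnot q1 \to \lnot q3))  //  \lnot q4, \lnot ((q3 \lor (\lnot q4 \to \lnot q3)) \to (\lnot q1 \to \lnot q3)).
                  branch 1.2.1.1.1 (add q4, ((q3 \lor (\lnot q4 \to \lnot q3)) \to (\lnot q1 \to \lnot q3))):
                    ((q3 \lor (\lnot q4 \to \lnot q3)) \to (\lnot q1 \to \lnot q3)): β-rule — branch into \lnot (q3 \lor (\lnot q4 \to \lnot q3))  //  (\lnot q1 \to \lnot q3).
                      branch 1.2.1.1.1.1 (add \lnot (q3 \lor (\lnot q4 \to \lnot q3))):
                        \lnot (q3 \lor (\lnot q4 \to \lnot q3)): α-rule — add \lnot q3, \lnot (\lnot q4 \to \lnot q3).
                        \lnot (\lnot q4 \to \lnot q3): α-rule — add \lnot q4, \lnot \lnot q3.
                        × closes — contains both q4 and \lnot q4.
                      branch 1.2.1.1.1.2 (add (\lnot q1 \to \lnot q3)):
                        (\lnot q1 \to \lnot q3): β-rule — branch into \lnot \lnot q1  //  \lnot q3.
                          branch 1.2.1.1.1.2.1 (add \lnot \lnot q1):
                            ○ open, literals {q1=T, q3=F, q4=T}.
                          branch 1.2.1.1.1.2.2 (add \lnot q3):
                            ○ open, literals {q1=T, q3=F, q4=T}.
                  branch 1.2.1.1.2 (add \lnot q4, \lnot ((q3 \lor (\lnot q4 \to \lnot q3)) \to (\lnot q1 \to \lnot q3))):
                    × closes — contains both q4 and \lnot q4.
              branch 1.2.1.2 (add \lnot q1, q3):
                × closes — contains both q3 and \lnot q3.
          branch 1.2.2 (add \lnot q4):
            × closes — contains both q4 and \lnot q4.
  branch 2 (add (\lnot q2 \lor q4)):
    (\lnot q2 \lor q4): β-rule — branch into \lnot q2  //  q4.
      branch 2.1 (add \lnot q2):
        ○ open, literals {q2=F}.
      branch 2.2 (add q4):
        ○ open, literals {q4=T}.
8 branches closed, 7 open.
Each open branch fixes some atoms; the unmentioned ones are free. Counting distinct full assignments: branch {q1=F, q3=T, q4=T} (q2) contributes 2 new; branch {q1=F, q3=T, q4=T} (q2) contributes 0 new; branch {q1=T, q3=T, q4=T} (q2) contributes 2 new; branch {q1=T, q3=F, q4=T} (q2) contributes 2 new; branch {q1=T, q3=F, q4=T} (q2) contributes 0 new; branch {q2=F} (q1, q3, q4) contributes 5 new; branch {q4=T} (q1, q2, q3) contributes 1 new. Total: 12.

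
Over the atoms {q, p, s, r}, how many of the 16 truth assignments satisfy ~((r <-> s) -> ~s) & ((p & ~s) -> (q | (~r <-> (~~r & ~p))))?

Initial set: {(~((r <-> s) -> ~s) & ((p & ~s) -> (q | (~r <-> (~~r & ~p)))))}.
(~((r <-> s) -> ~s) & ((p & ~s) -> (q | (~r <-> (~~r & ~p))))): α-rule — add ~((r <-> s) -> ~s), ((p & ~s) -> (q | (~r <-> (~~r & ~p)))).
~((r <-> s) -> ~s): α-rule — add (r <-> s), ~~s.
((p & ~s) -> (q | (~r <-> (~~r & ~p)))): β-rule — branch into ~(p & ~s)  //  (q | (~r <-> (~~r & ~p))).
  branch 1 (add ~(p & ~s)):
    (r <-> s): β-rule — branch into r, s  //  ~r, ~s.
      branch 1.1 (add r, s):
        ~(p & ~s): β-rule — branch into ~p  //  ~~s.
          branch 1.1.1 (add ~p):
            ○ open, literals {p=false, r=true, s=true}.
          branch 1.1.2 (add ~~s):
            ○ open, literals {r=true, s=true}.
      branch 1.2 (add ~r, ~s):
        × closes — contains both s and ~s.
  branch 2 (add (q | (~r <-> (~~r & ~p)))):
    (r <-> s): β-rule — branch into r, s  //  ~r, ~s.
      branch 2.1 (add r, s):
        (q | (~r <-> (~~r & ~p))): β-rule — branch into q  //  (~r <-> (~~r & ~p)).
          branch 2.1.1 (add q):
            ○ open, literals {q=true, r=true, s=true}.
          branch 2.1.2 (add (~r <-> (~~r & ~p))):
            (~r <-> (~~r & ~p)): β-rule — branch into ~r, (~~r & ~p)  //  ~~r, ~(~~r & ~p).
              branch 2.1.2.1 (add ~r, (~~r & ~p)):
                × closes — contains both r and ~r.
              branch 2.1.2.2 (add ~~r, ~(~~r & ~p)):
                ~(~~r & ~p): β-rule — branch into ~~~r  //  ~~p.
                  branch 2.1.2.2.1 (add ~~~r):
                    ~~~r: drop double negation, giving ~r.
                    × closes — contains both r and ~r.
                  branch 2.1.2.2.2 (add ~~p):
                    ○ open, literals {p=true, r=true, s=true}.
      branch 2.2 (add ~r, ~s):
        × closes — contains both s and ~s.
4 branches closed, 4 open.
Each open branch fixes some atoms; the unmentioned ones are free. Counting distinct full assignments: branch {p=false, r=true, s=true} (q) contributes 2 new; branch {r=true, s=true} (q, p) contributes 2 new; branch {q=true, r=true, s=true} (p) contributes 0 new; branch {p=true, r=true, s=true} (q) contributes 0 new. Total: 4.

4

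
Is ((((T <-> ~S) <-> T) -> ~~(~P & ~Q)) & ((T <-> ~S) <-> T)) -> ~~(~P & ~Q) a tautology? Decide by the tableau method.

Valid

Assume the negation and expand:
Initial set: {~(((((T <-> ~S) <-> T) -> ~~(~P & ~Q)) & ((T <-> ~S) <-> T)) -> ~~(~P & ~Q))}.
~(((((T <-> ~S) <-> T) -> ~~(~P & ~Q)) & ((T <-> ~S) <-> T)) -> ~~(~P & ~Q)): α-rule — add ((((T <-> ~S) <-> T) -> ~~(~P & ~Q)) & ((T <-> ~S) <-> T)), ~~~(~P & ~Q).
((((T <-> ~S) <-> T) -> ~~(~P & ~Q)) & ((T <-> ~S) <-> T)): α-rule — add (((T <-> ~S) <-> T) -> ~~(~P & ~Q)), ((T <-> ~S) <-> T).
~~~(~P & ~Q): drop double negation, giving ~(~P & ~Q).
(((T <-> ~S) <-> T) -> ~~(~P & ~Q)): β-rule — branch into ~((T <-> ~S) <-> T)  //  ~~(~P & ~Q).
  branch 1 (add ~((T <-> ~S) <-> T)):
    ((T <-> ~S) <-> T): β-rule — branch into (T <-> ~S), T  //  ~(T <-> ~S), ~T.
      branch 1.1 (add (T <-> ~S), T):
        ~(~P & ~Q): β-rule — branch into ~~P  //  ~~Q.
          branch 1.1.1 (add ~~P):
            ~((T <-> ~S) <-> T): β-rule — branch into (T <-> ~S), ~T  //  ~(T <-> ~S), T.
              branch 1.1.1.1 (add (T <-> ~S), ~T):
                × closes — contains both T and ~T.
              branch 1.1.1.2 (add ~(T <-> ~S), T):
                (T <-> ~S): β-rule — branch into T, ~S  //  ~T, ~~S.
                  branch 1.1.1.2.1 (add T, ~S):
                    ~(T <-> ~S): β-rule — branch into T, ~~S  //  ~T, ~S.
                      branch 1.1.1.2.1.1 (add T, ~~S):
                        × closes — contains both S and ~S.
                      branch 1.1.1.2.1.2 (add ~T, ~S):
                        × closes — contains both T and ~T.
                  branch 1.1.1.2.2 (add ~T, ~~S):
                    × closes — contains both T and ~T.
          branch 1.1.2 (add ~~Q):
            ~((T <-> ~S) <-> T): β-rule — branch into (T <-> ~S), ~T  //  ~(T <-> ~S), T.
              branch 1.1.2.1 (add (T <-> ~S), ~T):
                × closes — contains both T and ~T.
              branch 1.1.2.2 (add ~(T <-> ~S), T):
                (T <-> ~S): β-rule — branch into T, ~S  //  ~T, ~~S.
                  branch 1.1.2.2.1 (add T, ~S):
                    ~(T <-> ~S): β-rule — branch into T, ~~S  //  ~T, ~S.
                      branch 1.1.2.2.1.1 (add T, ~~S):
                        × closes — contains both S and ~S.
                      branch 1.1.2.2.1.2 (add ~T, ~S):
                        × closes — contains both T and ~T.
                  branch 1.1.2.2.2 (add ~T, ~~S):
                    × closes — contains both T and ~T.
      branch 1.2 (add ~(T <-> ~S), ~T):
        ~(~P & ~Q): β-rule — branch into ~~P  //  ~~Q.
          branch 1.2.1 (add ~~P):
            ~((T <-> ~S) <-> T): β-rule — branch into (T <-> ~S), ~T  //  ~(T <-> ~S), T.
              branch 1.2.1.1 (add (T <-> ~S), ~T):
                ~(T <-> ~S): β-rule — branch into T, ~~S  //  ~T, ~S.
                  branch 1.2.1.1.1 (add T, ~~S):
                    × closes — contains both T and ~T.
                  branch 1.2.1.1.2 (add ~T, ~S):
                    (T <-> ~S): β-rule — branch into T, ~S  //  ~T, ~~S.
                      branch 1.2.1.1.2.1 (add T, ~S):
                        × closes — contains both T and ~T.
                      branch 1.2.1.1.2.2 (add ~T, ~~S):
                        × closes — contains both S and ~S.
              branch 1.2.1.2 (add ~(T <-> ~S), T):
                × closes — contains both T and ~T.
          branch 1.2.2 (add ~~Q):
            ~((T <-> ~S) <-> T): β-rule — branch into (T <-> ~S), ~T  //  ~(T <-> ~S), T.
              branch 1.2.2.1 (add (T <-> ~S), ~T):
                ~(T <-> ~S): β-rule — branch into T, ~~S  //  ~T, ~S.
                  branch 1.2.2.1.1 (add T, ~~S):
                    × closes — contains both T and ~T.
                  branch 1.2.2.1.2 (add ~T, ~S):
                    (T <-> ~S): β-rule — branch into T, ~S  //  ~T, ~~S.
                      branch 1.2.2.1.2.1 (add T, ~S):
                        × closes — contains both T and ~T.
                      branch 1.2.2.1.2.2 (add ~T, ~~S):
                        × closes — contains both S and ~S.
              branch 1.2.2.2 (add ~(T <-> ~S), T):
                × closes — contains both T and ~T.
  branch 2 (add ~~(~P & ~Q)):
    ~~(~P & ~Q): drop double negation, giving (~P & ~Q).
    (~P & ~Q): α-rule — add ~P, ~Q.
    ((T <-> ~S) <-> T): β-rule — branch into (T <-> ~S), T  //  ~(T <-> ~S), ~T.
      branch 2.1 (add (T <-> ~S), T):
        ~(~P & ~Q): β-rule — branch into ~~P  //  ~~Q.
          branch 2.1.1 (add ~~P):
            × closes — contains both P and ~P.
          branch 2.1.2 (add ~~Q):
            × closes — contains both Q and ~Q.
      branch 2.2 (add ~(T <-> ~S), ~T):
        ~(~P & ~Q): β-rule — branch into ~~P  //  ~~Q.
          branch 2.2.1 (add ~~P):
            × closes — contains both P and ~P.
          branch 2.2.2 (add ~~Q):
            × closes — contains both Q and ~Q.
All 20 branches close.
Every branch closed, so the negation is unsatisfiable and the formula is valid.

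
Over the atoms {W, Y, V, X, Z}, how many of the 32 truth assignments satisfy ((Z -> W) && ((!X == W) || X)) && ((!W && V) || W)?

18

Initial set: {(((Z -> W) && ((!X == W) || X)) && ((!W && V) || W))}.
(((Z -> W) && ((!X == W) || X)) && ((!W && V) || W)): α-rule — add ((Z -> W) && ((!X == W) || X)), ((!W && V) || W).
((Z -> W) && ((!X == W) || X)): α-rule — add (Z -> W), ((!X == W) || X).
((!W && V) || W): β-rule — branch into (!W && V)  //  W.
  branch 1 (add (!W && V)):
    (!W && V): α-rule — add !W, V.
    (Z -> W): β-rule — branch into !Z  //  W.
      branch 1.1 (add !Z):
        ((!X == W) || X): β-rule — branch into (!X == W)  //  X.
          branch 1.1.1 (add (!X == W)):
            (!X == W): β-rule — branch into !X, W  //  !!X, !W.
              branch 1.1.1.1 (add !X, W):
                × closes — contains both W and !W.
              branch 1.1.1.2 (add !!X, !W):
                ○ open, literals {V=true, W=false, X=true, Z=false}.
          branch 1.1.2 (add X):
            ○ open, literals {V=true, W=false, X=true, Z=false}.
      branch 1.2 (add W):
        × closes — contains both W and !W.
  branch 2 (add W):
    (Z -> W): β-rule — branch into !Z  //  W.
      branch 2.1 (add !Z):
        ((!X == W) || X): β-rule — branch into (!X == W)  //  X.
          branch 2.1.1 (add (!X == W)):
            (!X == W): β-rule — branch into !X, W  //  !!X, !W.
              branch 2.1.1.1 (add !X, W):
                ○ open, literals {W=true, X=false, Z=false}.
              branch 2.1.1.2 (add !!X, !W):
                × closes — contains both W and !W.
          branch 2.1.2 (add X):
            ○ open, literals {W=true, X=true, Z=false}.
      branch 2.2 (add W):
        ((!X == W) || X): β-rule — branch into (!X == W)  //  X.
          branch 2.2.1 (add (!X == W)):
            (!X == W): β-rule — branch into !X, W  //  !!X, !W.
              branch 2.2.1.1 (add !X, W):
                ○ open, literals {W=true, X=false}.
              branch 2.2.1.2 (add !!X, !W):
                × closes — contains both W and !W.
          branch 2.2.2 (add X):
            ○ open, literals {W=true, X=true}.
4 branches closed, 6 open.
Each open branch fixes some atoms; the unmentioned ones are free. Counting distinct full assignments: branch {V=true, W=false, X=true, Z=false} (Y) contributes 2 new; branch {V=true, W=false, X=true, Z=false} (Y) contributes 0 new; branch {W=true, X=false, Z=false} (Y, V) contributes 4 new; branch {W=true, X=true, Z=false} (Y, V) contributes 4 new; branch {W=true, X=false} (Y, V, Z) contributes 4 new; branch {W=true, X=true} (Y, V, Z) contributes 4 new. Total: 18.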